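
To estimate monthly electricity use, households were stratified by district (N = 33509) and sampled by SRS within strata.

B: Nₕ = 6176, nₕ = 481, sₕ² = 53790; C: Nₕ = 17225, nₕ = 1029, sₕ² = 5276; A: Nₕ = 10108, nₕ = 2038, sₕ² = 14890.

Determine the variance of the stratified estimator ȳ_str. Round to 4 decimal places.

5.3076

Var(ȳ_str) = Σₕ Wₕ²(1 − fₕ)sₕ²/nₕ with Wₕ = Nₕ/N, N = 33509.
B: Wₕ = 0.18430869; term = 0.18430869²·(1 − 0.07788212)·53790/481 = 3.5029549.
C: Wₕ = 0.51404100; term = 0.51404100²·(1 − 0.05973875)·5276/1029 = 1.2738945.
A: Wₕ = 0.30165030; term = 0.30165030²·(1 − 0.20162248)·14890/2038 = 0.53076998.
Sum = 5.3076194.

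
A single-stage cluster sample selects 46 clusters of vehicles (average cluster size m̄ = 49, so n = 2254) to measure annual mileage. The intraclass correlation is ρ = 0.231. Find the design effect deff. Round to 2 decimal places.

12.09

deff = 1 + (49 − 1)·0.231 = 1 + 11.088 = 12.088.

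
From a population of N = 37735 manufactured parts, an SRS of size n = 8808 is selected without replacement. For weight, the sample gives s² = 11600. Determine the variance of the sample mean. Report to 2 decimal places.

1.01

Under SRS without replacement, Var(ȳ) = (1 − f)·s²/n with f = n/N = 8808/37735 = 0.23341725.
Var(ȳ) = (1 − 0.23341725)·11600/8808 = 0.76658275·1.3169846 = 1.0095776.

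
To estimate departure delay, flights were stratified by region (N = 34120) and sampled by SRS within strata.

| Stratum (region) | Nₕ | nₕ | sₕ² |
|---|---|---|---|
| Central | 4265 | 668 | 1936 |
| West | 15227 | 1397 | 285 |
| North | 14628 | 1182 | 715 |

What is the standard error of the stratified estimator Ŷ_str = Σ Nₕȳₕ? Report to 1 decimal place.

14366.7

Var(Ŷ_str) = Σₕ Nₕ²(1 − fₕ)sₕ²/nₕ.
Central: 4265²·(1 − 668/4265)·1936/668 = 4.4461935 × 10^7.
West: 15227²·(1 − 1397/15227)·285/1397 = 4.2962049 × 10^7.
North: 14628²·(1 − 1182/14628)·715/1182 = 1.1897799 × 10^8.
Sum = 2.0640197 × 10^8.
SE = √(2.0640197 × 10^8) = 14366.7.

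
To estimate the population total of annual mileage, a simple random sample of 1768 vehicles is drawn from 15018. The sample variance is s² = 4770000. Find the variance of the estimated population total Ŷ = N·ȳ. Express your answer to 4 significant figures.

Var(Ŷ) = N²·Var(ȳ) = N²·(1 − n/N)·s²/n.
f = 1768/15018 = 0.11772540; Var(ȳ) = 0.88227460·4770000/1768 = 2380.3449.
Var(Ŷ) = 15018² · 2380.3449 = 5.3686376 × 10^11.

5.369 × 10^11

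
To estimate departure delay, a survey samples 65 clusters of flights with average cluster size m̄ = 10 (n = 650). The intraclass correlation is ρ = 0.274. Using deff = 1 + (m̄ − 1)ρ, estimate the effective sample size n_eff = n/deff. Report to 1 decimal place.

187.5

deff = 1 + (10 − 1)·0.274 = 1 + 2.466 = 3.466.
n_eff = 650 / 3.466 = 187.5.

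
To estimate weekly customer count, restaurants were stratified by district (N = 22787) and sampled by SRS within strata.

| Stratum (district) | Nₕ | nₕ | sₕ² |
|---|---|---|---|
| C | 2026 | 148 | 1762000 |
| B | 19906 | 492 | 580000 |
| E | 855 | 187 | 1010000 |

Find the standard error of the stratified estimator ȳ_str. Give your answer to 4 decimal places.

Var(ȳ_str) = Σₕ Wₕ²(1 − fₕ)sₕ²/nₕ with Wₕ = Nₕ/N, N = 22787.
C: Wₕ = 0.08891034; term = 0.08891034²·(1 − 0.07305035)·1762000/148 = 87.237842.
B: Wₕ = 0.87356826; term = 0.87356826²·(1 − 0.02471617)·580000/492 = 877.37976.
E: Wₕ = 0.03752139; term = 0.03752139²·(1 − 0.21871345)·1010000/187 = 5.9408425.
Sum = 970.55844.
SE = √(970.55844) = 31.1538.

31.1538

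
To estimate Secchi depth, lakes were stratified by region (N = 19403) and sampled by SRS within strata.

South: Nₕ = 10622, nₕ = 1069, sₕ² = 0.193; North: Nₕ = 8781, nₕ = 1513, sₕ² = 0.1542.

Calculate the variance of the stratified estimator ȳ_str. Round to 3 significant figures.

6.59 × 10^-5

Var(ȳ_str) = Σₕ Wₕ²(1 − fₕ)sₕ²/nₕ with Wₕ = Nₕ/N, N = 19403.
South: Wₕ = 0.54744112; term = 0.54744112²·(1 − 0.10064018)·0.193/1069 = 4.8661771 × 10^-5.
North: Wₕ = 0.45255888; term = 0.45255888²·(1 − 0.17230384)·0.1542/1513 = 1.727693 × 10^-5.
Sum = 6.5938701 × 10^-5.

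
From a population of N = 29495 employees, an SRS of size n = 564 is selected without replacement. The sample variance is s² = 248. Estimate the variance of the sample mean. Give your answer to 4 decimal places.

Under SRS without replacement, Var(ȳ) = (1 − f)·s²/n with f = n/N = 564/29495 = 0.01912189.
Var(ȳ) = (1 − 0.01912189)·248/564 = 0.98087811·0.43971631 = 0.43130811.

0.4313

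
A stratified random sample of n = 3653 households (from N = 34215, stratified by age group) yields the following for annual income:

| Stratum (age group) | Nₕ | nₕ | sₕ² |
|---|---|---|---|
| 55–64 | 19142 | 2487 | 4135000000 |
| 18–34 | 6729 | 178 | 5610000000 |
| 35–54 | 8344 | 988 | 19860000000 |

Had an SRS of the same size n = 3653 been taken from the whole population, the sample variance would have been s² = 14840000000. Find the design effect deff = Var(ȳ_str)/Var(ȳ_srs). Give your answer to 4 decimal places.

Var(ȳ_str) = Σ Wₕ²(1−fₕ)sₕ²/nₕ with Wₕ = Nₕ/34215:
  55–64: (19142/34215)²·(1−2487/19142)·4135000000/2487 = 452791.84
  18–34: (6729/34215)²·(1−178/6729)·5610000000/178 = 1.1867737 × 10^6
  35–54: (8344/34215)²·(1−988/8344)·19860000000/988 = 1.0539141 × 10^6
  → Var(ȳ_str) = 2.6934796 × 10^6.
Var(ȳ_srs) = (1 − 3653/34215)·14840000000/3653 = 3.6286866 × 10^6.
deff = (2.6934796 × 10^6) / (3.6286866 × 10^6) = 0.7423.

0.7423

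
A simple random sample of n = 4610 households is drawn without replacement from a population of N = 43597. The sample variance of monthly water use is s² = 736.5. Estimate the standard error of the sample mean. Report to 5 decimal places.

Under SRS without replacement, Var(ȳ) = (1 − f)·s²/n with f = n/N = 4610/43597 = 0.10574122.
Var(ȳ) = (1 − 0.10574122)·736.5/4610 = 0.89425878·0.15976139 = 0.14286802.
SE(ȳ) = √(0.14286802) = 0.37798.

0.37798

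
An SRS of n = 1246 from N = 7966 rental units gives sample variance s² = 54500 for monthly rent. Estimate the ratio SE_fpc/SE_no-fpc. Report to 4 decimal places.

0.9185

f = n/N = 1246/7966 = 0.15641476.
SE_no-fpc = √(s²/n) = 6.6136199; SE_fpc = √((1−f)s²/n) = 6.0744046.
Ratio = √(1−f) = 0.91846896.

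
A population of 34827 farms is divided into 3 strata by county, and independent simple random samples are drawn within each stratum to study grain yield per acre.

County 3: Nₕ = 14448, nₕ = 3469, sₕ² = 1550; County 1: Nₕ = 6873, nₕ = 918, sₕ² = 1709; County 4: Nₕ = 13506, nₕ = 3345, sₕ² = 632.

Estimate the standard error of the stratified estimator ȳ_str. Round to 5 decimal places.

Var(ȳ_str) = Σₕ Wₕ²(1 − fₕ)sₕ²/nₕ with Wₕ = Nₕ/N, N = 34827.
County 3: Wₕ = 0.41485055; term = 0.41485055²·(1 − 0.24010244)·1550/3469 = 0.058434023.
County 1: Wₕ = 0.19734689; term = 0.19734689²·(1 − 0.13356613)·1709/918 = 0.062819628.
County 4: Wₕ = 0.38780257; term = 0.38780257²·(1 − 0.24766770)·632/3345 = 0.021377259.
Sum = 0.14263091.
SE = √(0.14263091) = 0.37767.

0.37767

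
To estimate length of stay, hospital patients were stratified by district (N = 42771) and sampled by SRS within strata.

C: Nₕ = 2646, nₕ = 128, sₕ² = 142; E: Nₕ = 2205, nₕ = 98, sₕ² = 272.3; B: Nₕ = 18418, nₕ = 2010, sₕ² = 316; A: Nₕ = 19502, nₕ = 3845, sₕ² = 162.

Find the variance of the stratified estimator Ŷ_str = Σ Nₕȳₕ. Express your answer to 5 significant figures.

Var(Ŷ_str) = Σₕ Nₕ²(1 − fₕ)sₕ²/nₕ.
C: 2646²·(1 − 128/2646)·142/128 = 7.3913529 × 10^6.
E: 2205²·(1 − 98/2205)·272.3/98 = 1.2909062 × 10^7.
B: 18418²·(1 − 2010/18418)·316/2010 = 4.751045 × 10^7.
A: 19502²·(1 − 3845/19502)·162/3845 = 1.2864899 × 10^7.
Sum = 8.0675764 × 10^7.

8.0676 × 10^7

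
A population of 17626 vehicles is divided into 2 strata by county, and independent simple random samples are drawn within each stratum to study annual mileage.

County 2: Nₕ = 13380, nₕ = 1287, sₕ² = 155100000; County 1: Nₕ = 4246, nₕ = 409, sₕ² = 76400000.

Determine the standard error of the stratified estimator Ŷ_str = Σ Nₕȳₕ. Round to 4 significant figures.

4.748 × 10^6

Var(Ŷ_str) = Σₕ Nₕ²(1 − fₕ)sₕ²/nₕ.
County 2: 13380²·(1 − 1287/13380)·155100000/1287 = 1.9499497 × 10^13.
County 1: 4246²·(1 − 409/4246)·76400000/409 = 3.0432795 × 10^12.
Sum = 2.2542777 × 10^13.
SE = √(2.2542777 × 10^13) = 4.748 × 10^6.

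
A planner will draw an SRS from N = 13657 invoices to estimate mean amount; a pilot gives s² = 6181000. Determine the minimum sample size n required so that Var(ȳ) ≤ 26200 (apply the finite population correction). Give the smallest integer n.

232

Without fpc, n₀ = s²/D = 6181000/26200 = 235.9160.
With fpc, (1 − n/N)·s²/n ≤ D requires n ≥ n₀/(1 + n₀/N) = 235.9160/(1 + 235.9160/13657) = 231.9099.
Rounding up, n = 232.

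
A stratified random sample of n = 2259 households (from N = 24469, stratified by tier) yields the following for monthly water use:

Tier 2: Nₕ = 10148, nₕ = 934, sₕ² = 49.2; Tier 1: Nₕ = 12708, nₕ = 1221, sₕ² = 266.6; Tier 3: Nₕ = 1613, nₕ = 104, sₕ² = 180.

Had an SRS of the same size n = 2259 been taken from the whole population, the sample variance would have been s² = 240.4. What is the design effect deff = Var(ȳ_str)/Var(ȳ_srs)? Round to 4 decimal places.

Var(ȳ_str) = Σ Wₕ²(1−fₕ)sₕ²/nₕ with Wₕ = Nₕ/24469:
  Tier 2: (10148/24469)²·(1−934/10148)·49.2/934 = 0.0082264877
  Tier 1: (12708/24469)²·(1−1221/12708)·266.6/1221 = 0.053234829
  Tier 3: (1613/24469)²·(1−104/1613)·180/104 = 0.0070360729
  → Var(ȳ_str) = 0.06849739.
Var(ȳ_srs) = (1 − 2259/24469)·240.4/2259 = 0.096594093.
deff = 0.06849739 / 0.096594093 = 0.7091.

0.7091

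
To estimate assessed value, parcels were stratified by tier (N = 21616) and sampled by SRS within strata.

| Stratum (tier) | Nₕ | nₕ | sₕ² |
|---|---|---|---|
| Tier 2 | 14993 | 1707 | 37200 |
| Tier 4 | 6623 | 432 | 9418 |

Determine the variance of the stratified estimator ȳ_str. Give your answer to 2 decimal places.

11.20

Var(ȳ_str) = Σₕ Wₕ²(1 − fₕ)sₕ²/nₕ with Wₕ = Nₕ/N, N = 21616.
Tier 2: Wₕ = 0.69360659; term = 0.69360659²·(1 − 0.11385313)·37200/1707 = 9.2905526.
Tier 4: Wₕ = 0.30639341; term = 0.30639341²·(1 − 0.06522724)·9418/432 = 1.9131095.
Sum = 11.203662.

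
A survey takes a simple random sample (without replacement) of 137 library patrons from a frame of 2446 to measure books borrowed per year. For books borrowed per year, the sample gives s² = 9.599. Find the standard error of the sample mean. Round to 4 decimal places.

Under SRS without replacement, Var(ȳ) = (1 − f)·s²/n with f = n/N = 137/2446 = 0.05600981.
Var(ȳ) = (1 − 0.05600981)·9.599/137 = 0.94399019·0.070065693 = 0.066141327.
SE(ȳ) = √(0.066141327) = 0.2572.

0.2572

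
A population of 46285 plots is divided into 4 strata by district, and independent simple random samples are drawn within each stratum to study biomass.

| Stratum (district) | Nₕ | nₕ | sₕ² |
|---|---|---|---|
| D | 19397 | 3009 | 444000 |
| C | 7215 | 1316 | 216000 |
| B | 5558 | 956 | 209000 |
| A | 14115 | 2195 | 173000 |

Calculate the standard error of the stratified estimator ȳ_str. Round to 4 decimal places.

Var(ȳ_str) = Σₕ Wₕ²(1 − fₕ)sₕ²/nₕ with Wₕ = Nₕ/N, N = 46285.
D: Wₕ = 0.41907745; term = 0.41907745²·(1 − 0.15512708)·444000/3009 = 21.894789.
C: Wₕ = 0.15588204; term = 0.15588204²·(1 − 0.18239778)·216000/1316 = 3.2608593.
B: Wₕ = 0.12008210; term = 0.12008210²·(1 − 0.17200432)·209000/956 = 2.6101954.
A: Wₕ = 0.30495841; term = 0.30495841²·(1 − 0.15550832)·173000/2195 = 6.1899648.
Sum = 33.955809.
SE = √(33.955809) = 5.8272.

5.8272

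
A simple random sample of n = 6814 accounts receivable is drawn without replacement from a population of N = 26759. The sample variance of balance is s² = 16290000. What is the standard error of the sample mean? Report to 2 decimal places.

42.21

Under SRS without replacement, Var(ȳ) = (1 − f)·s²/n with f = n/N = 6814/26759 = 0.25464330.
Var(ȳ) = (1 − 0.25464330)·16290000/6814 = 0.74535670·2390.6663 = 1781.8991.
SE(ȳ) = √(1781.8991) = 42.21.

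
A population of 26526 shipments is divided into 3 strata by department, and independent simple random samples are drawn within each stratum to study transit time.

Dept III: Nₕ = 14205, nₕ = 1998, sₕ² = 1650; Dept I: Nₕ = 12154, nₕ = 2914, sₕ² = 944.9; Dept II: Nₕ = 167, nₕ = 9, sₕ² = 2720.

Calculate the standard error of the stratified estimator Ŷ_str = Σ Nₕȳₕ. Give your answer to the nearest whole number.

Var(Ŷ_str) = Σₕ Nₕ²(1 − fₕ)sₕ²/nₕ.
Dept III: 14205²·(1 − 1998/14205)·1650/1998 = 1.4319856 × 10^8.
Dept I: 12154²·(1 − 2914/12154)·944.9/2914 = 3.6415603 × 10^7.
Dept II: 167²·(1 − 9/167)·2720/9 = 7.9744356 × 10^6.
Sum = 1.875886 × 10^8.
SE = √(1.875886 × 10^8) = 13696.

13696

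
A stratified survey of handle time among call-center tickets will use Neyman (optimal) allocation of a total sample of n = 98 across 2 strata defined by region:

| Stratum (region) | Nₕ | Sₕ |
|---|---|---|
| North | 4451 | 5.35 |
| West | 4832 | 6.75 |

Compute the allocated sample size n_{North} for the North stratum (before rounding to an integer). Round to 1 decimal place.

Neyman allocation: nₕ = n·NₕSₕ / Σⱼ NⱼSⱼ.
Σ NⱼSⱼ = 4451·5.35 + 4832·6.75 = 56428.85.
n_{North} = 98·4451·5.35 / 56428.85 = 41.4.

41.4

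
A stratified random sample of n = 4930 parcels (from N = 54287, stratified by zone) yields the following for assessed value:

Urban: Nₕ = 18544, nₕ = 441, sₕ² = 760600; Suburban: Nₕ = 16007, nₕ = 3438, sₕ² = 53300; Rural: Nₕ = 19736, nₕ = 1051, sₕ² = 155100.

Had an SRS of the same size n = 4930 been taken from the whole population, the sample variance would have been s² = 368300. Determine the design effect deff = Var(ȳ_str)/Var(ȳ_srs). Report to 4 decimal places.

Var(ȳ_str) = Σ Wₕ²(1−fₕ)sₕ²/nₕ with Wₕ = Nₕ/54287:
  Urban: (18544/54287)²·(1−441/18544)·760600/441 = 196.46266
  Suburban: (16007/54287)²·(1−3438/16007)·53300/3438 = 1.0583768
  Rural: (19736/54287)²·(1−1051/19736)·155100/1051 = 18.465864
  → Var(ȳ_str) = 215.9869.
Var(ȳ_srs) = (1 − 4930/54287)·368300/4930 = 67.921569.
deff = 215.9869 / 67.921569 = 3.1799.

3.1799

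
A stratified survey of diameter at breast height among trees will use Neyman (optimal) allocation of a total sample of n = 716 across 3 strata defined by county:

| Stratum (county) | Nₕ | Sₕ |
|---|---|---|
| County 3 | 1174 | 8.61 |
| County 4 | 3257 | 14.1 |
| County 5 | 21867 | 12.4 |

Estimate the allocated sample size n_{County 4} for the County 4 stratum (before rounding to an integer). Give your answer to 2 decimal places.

100.50

Neyman allocation: nₕ = n·NₕSₕ / Σⱼ NⱼSⱼ.
Σ NⱼSⱼ = 1174·8.61 + 3257·14.1 + 21867·12.4 = 327182.64.
n_{County 4} = 716·3257·14.1 / 327182.64 = 100.50.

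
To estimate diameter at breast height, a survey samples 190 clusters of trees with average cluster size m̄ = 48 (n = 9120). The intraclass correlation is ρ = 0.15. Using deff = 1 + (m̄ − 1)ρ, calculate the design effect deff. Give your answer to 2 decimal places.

deff = 1 + (48 − 1)·0.15 = 1 + 7.05 = 8.05.

8.05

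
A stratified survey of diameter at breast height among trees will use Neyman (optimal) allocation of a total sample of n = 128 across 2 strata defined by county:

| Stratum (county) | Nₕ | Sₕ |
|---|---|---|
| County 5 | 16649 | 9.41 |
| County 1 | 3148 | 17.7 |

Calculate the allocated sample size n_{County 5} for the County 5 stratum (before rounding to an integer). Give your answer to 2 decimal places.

Neyman allocation: nₕ = n·NₕSₕ / Σⱼ NⱼSⱼ.
Σ NⱼSⱼ = 16649·9.41 + 3148·17.7 = 212386.69.
n_{County 5} = 128·16649·9.41 / 212386.69 = 94.42.

94.42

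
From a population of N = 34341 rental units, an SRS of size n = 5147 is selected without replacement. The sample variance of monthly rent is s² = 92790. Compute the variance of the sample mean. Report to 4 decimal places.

15.3260

Under SRS without replacement, Var(ȳ) = (1 − f)·s²/n with f = n/N = 5147/34341 = 0.14987915.
Var(ȳ) = (1 − 0.14987915)·92790/5147 = 0.85012085·18.027977 = 15.325959.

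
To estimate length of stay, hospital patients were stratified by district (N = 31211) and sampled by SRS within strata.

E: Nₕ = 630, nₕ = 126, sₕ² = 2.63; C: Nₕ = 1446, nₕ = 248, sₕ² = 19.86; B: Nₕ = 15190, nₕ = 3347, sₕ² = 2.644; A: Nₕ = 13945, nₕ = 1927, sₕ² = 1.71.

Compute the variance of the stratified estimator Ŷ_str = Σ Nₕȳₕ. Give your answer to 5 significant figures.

Var(Ŷ_str) = Σₕ Nₕ²(1 − fₕ)sₕ²/nₕ.
E: 630²·(1 − 126/630)·2.63/126 = 6627.6.
C: 1446²·(1 − 248/1446)·19.86/248 = 138724.34.
B: 15190²·(1 − 3347/15190)·2.644/3347 = 142110.2.
A: 13945²·(1 − 1927/13945)·1.71/1927 = 148718.54.
Sum = 436180.68.

436180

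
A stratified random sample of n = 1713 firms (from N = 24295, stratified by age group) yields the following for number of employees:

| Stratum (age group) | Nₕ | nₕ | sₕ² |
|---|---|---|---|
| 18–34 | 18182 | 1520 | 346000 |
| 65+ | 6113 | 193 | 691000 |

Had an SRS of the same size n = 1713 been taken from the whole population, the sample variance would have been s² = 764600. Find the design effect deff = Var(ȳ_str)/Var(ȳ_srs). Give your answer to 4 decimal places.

0.8107

Var(ȳ_str) = Σ Wₕ²(1−fₕ)sₕ²/nₕ with Wₕ = Nₕ/24295:
  18–34: (18182/24295)²·(1−1520/18182)·346000/1520 = 116.83353
  65+: (6113/24295)²·(1−193/6113)·691000/193 = 219.51441
  → Var(ȳ_str) = 336.34794.
Var(ȳ_srs) = (1 − 1713/24295)·764600/1713 = 414.87993.
deff = 336.34794 / 414.87993 = 0.8107.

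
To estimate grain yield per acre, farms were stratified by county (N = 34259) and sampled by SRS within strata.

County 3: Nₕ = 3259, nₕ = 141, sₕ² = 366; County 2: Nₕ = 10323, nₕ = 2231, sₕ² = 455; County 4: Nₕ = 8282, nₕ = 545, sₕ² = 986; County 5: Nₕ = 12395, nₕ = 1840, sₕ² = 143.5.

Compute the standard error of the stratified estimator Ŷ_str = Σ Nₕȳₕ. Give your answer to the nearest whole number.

Var(Ŷ_str) = Σₕ Nₕ²(1 − fₕ)sₕ²/nₕ.
County 3: 3259²·(1 − 141/3259)·366/141 = 2.6376821 × 10^7.
County 2: 10323²·(1 − 2231/10323)·455/2231 = 1.7036235 × 10^7.
County 4: 8282²·(1 − 545/8282)·986/545 = 1.1592797 × 10^8.
County 5: 12395²·(1 − 1840/12395)·143.5/1840 = 1.0203257 × 10^7.
Sum = 1.6954428 × 10^8.
SE = √(1.6954428 × 10^8) = 13021.

13021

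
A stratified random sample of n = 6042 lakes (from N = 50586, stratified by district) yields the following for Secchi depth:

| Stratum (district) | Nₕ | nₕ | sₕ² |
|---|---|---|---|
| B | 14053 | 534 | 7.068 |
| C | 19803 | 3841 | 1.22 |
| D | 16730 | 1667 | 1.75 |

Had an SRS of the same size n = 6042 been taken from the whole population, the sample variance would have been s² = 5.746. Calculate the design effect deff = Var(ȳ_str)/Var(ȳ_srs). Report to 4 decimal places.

Var(ȳ_str) = Σ Wₕ²(1−fₕ)sₕ²/nₕ with Wₕ = Nₕ/50586:
  B: (14053/50586)²·(1−534/14053)·7.068/534 = 9.8267118 × 10^-4
  C: (19803/50586)²·(1−3841/19803)·1.22/3841 = 3.9234953 × 10^-5
  D: (16730/50586)²·(1−1667/16730)·1.75/1667 = 1.0338301 × 10^-4
  → Var(ȳ_str) = 0.0011252891.
Var(ȳ_srs) = (1 − 6042/50586)·5.746/6042 = 8.3742086 × 10^-4.
deff = 0.0011252891 / (8.3742086 × 10^-4) = 1.3438.

1.3438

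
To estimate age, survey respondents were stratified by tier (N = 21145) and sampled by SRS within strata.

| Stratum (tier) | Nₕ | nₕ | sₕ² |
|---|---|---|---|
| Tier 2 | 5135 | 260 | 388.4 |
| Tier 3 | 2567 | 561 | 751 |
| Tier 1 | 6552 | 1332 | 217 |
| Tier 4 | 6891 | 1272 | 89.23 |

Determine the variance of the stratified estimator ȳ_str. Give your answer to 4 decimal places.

0.1176

Var(ȳ_str) = Σₕ Wₕ²(1 − fₕ)sₕ²/nₕ with Wₕ = Nₕ/N, N = 21145.
Tier 2: Wₕ = 0.24284701; term = 0.24284701²·(1 − 0.05063291)·388.4/260 = 0.08363837.
Tier 3: Wₕ = 0.12139986; term = 0.12139986²·(1 − 0.21854305)·751/561 = 0.015417661.
Tier 1: Wₕ = 0.30986049; term = 0.30986049²·(1 − 0.20329670)·217/1332 = 0.012461907.
Tier 4: Wₕ = 0.32589265; term = 0.32589265²·(1 − 0.18458859)·89.23/1272 = 0.0060750476.
Sum = 0.11759299.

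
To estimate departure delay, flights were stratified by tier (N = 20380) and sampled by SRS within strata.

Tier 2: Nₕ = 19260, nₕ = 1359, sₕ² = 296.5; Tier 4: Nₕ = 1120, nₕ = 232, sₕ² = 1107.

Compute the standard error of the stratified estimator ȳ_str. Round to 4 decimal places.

0.4388

Var(ȳ_str) = Σₕ Wₕ²(1 − fₕ)sₕ²/nₕ with Wₕ = Nₕ/N, N = 20380.
Tier 2: Wₕ = 0.94504416; term = 0.94504416²·(1 − 0.07056075)·296.5/1359 = 0.18110501.
Tier 4: Wₕ = 0.05495584; term = 0.05495584²·(1 − 0.20714286)·1107/232 = 0.011425685.
Sum = 0.1925307.
SE = √(0.1925307) = 0.4388.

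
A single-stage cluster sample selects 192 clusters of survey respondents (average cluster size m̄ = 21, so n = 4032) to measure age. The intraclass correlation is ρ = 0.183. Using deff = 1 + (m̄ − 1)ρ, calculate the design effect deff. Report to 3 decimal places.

deff = 1 + (21 − 1)·0.183 = 1 + 3.66 = 4.66.

4.660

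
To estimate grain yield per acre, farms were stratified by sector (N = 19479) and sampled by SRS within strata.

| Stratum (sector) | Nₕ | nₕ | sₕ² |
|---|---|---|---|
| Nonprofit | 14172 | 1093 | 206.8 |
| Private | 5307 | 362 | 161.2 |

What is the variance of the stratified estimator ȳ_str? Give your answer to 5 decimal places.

Var(ȳ_str) = Σₕ Wₕ²(1 − fₕ)sₕ²/nₕ with Wₕ = Nₕ/N, N = 19479.
Nonprofit: Wₕ = 0.72755275; term = 0.72755275²·(1 − 0.07712391)·206.8/1093 = 0.092427827.
Private: Wₕ = 0.27244725; term = 0.27244725²·(1 − 0.06821180)·161.2/362 = 0.030799136.
Sum = 0.12322696.

0.12323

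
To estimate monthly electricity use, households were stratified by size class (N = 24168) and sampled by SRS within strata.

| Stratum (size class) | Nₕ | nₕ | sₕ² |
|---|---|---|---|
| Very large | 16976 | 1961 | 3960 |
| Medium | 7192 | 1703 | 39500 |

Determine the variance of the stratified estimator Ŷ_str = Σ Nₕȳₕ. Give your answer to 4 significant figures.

Var(Ŷ_str) = Σₕ Nₕ²(1 − fₕ)sₕ²/nₕ.
Very large: 16976²·(1 − 1961/16976)·3960/1961 = 5.1472859 × 10^8.
Medium: 7192²·(1 − 1703/7192)·39500/1703 = 9.1564127 × 10^8.
Sum = 1.4303699 × 10^9.

1.430 × 10^9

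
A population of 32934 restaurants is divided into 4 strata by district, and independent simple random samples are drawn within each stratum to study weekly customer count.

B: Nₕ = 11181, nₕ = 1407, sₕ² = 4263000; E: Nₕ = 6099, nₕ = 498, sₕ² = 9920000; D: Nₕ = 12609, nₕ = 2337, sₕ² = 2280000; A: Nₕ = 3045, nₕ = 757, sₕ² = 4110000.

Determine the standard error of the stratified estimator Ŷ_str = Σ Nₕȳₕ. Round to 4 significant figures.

Var(Ŷ_str) = Σₕ Nₕ²(1 − fₕ)sₕ²/nₕ.
B: 11181²·(1 − 1407/11181)·4263000/1407 = 3.3111146 × 10^11.
E: 6099²·(1 − 498/6099)·9920000/498 = 6.8046616 × 10^11.
D: 12609²·(1 − 2337/12609)·2280000/2337 = 1.2636063 × 10^11.
A: 3045²·(1 − 757/3045)·4110000/757 = 3.7825899 × 10^10.
Sum = 1.1757641 × 10^12.
SE = √(1.1757641 × 10^12) = 1.084 × 10^6.

1.084 × 10^6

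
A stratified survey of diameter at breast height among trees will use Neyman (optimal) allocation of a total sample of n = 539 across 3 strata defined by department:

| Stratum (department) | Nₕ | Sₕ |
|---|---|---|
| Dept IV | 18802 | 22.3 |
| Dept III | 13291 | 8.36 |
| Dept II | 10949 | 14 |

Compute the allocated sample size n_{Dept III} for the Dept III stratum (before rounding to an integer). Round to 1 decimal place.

Neyman allocation: nₕ = n·NₕSₕ / Σⱼ NⱼSⱼ.
Σ NⱼSⱼ = 18802·22.3 + 13291·8.36 + 10949·14 = 683683.36.
n_{Dept III} = 539·13291·8.36 / 683683.36 = 87.6.

87.6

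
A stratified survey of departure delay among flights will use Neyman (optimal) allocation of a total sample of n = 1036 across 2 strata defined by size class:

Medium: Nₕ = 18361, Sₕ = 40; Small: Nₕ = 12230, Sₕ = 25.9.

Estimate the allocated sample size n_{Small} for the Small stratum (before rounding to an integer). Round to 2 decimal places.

Neyman allocation: nₕ = n·NₕSₕ / Σⱼ NⱼSⱼ.
Σ NⱼSⱼ = 18361·40 + 12230·25.9 = 1.051197 × 10^6.
n_{Small} = 1036·12230·25.9 / (1.051197 × 10^6) = 312.18.

312.18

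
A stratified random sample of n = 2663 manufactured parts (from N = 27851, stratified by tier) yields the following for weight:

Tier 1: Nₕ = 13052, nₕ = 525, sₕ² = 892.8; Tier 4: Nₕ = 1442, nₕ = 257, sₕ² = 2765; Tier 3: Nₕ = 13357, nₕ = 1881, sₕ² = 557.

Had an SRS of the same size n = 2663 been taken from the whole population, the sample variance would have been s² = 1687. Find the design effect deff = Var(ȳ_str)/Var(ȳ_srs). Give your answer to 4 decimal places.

0.7692

Var(ȳ_str) = Σ Wₕ²(1−fₕ)sₕ²/nₕ with Wₕ = Nₕ/27851:
  Tier 1: (13052/27851)²·(1−525/13052)·892.8/525 = 0.3584573
  Tier 4: (1442/27851)²·(1−257/1442)·2765/257 = 0.023700856
  Tier 3: (13357/27851)²·(1−1881/13357)·557/1881 = 0.0585173
  → Var(ȳ_str) = 0.44067546.
Var(ȳ_srs) = (1 − 2663/27851)·1687/2663 = 0.57292373.
deff = 0.44067546 / 0.57292373 = 0.7692.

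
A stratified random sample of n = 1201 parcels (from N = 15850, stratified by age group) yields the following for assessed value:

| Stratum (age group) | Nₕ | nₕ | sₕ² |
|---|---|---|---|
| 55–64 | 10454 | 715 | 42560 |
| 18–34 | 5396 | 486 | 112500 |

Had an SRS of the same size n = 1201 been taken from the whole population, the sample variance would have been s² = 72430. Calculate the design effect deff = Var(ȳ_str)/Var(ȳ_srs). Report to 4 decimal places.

Var(ȳ_str) = Σ Wₕ²(1−fₕ)sₕ²/nₕ with Wₕ = Nₕ/15850:
  55–64: (10454/15850)²·(1−715/10454)·42560/715 = 24.123144
  18–34: (5396/15850)²·(1−486/5396)·112500/486 = 24.412438
  → Var(ȳ_str) = 48.535582.
Var(ȳ_srs) = (1 − 1201/15850)·72430/1201 = 55.738361.
deff = 48.535582 / 55.738361 = 0.8708.

0.8708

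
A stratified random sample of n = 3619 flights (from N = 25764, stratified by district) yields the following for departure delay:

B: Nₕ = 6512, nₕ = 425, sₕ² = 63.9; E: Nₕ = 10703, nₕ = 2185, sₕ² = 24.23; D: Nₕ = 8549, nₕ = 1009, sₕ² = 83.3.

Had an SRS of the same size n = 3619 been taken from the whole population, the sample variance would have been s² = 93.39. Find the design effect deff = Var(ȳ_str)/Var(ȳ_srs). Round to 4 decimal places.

0.8349

Var(ȳ_str) = Σ Wₕ²(1−fₕ)sₕ²/nₕ with Wₕ = Nₕ/25764:
  B: (6512/25764)²·(1−425/6512)·63.9/425 = 0.0089784846
  E: (10703/25764)²·(1−2185/10703)·24.23/2185 = 0.0015230654
  D: (8549/25764)²·(1−1009/8549)·83.3/1009 = 0.0080170375
  → Var(ȳ_str) = 0.018518588.
Var(ȳ_srs) = (1 − 3619/25764)·93.39/3619 = 0.022180646.
deff = 0.018518588 / 0.022180646 = 0.8349.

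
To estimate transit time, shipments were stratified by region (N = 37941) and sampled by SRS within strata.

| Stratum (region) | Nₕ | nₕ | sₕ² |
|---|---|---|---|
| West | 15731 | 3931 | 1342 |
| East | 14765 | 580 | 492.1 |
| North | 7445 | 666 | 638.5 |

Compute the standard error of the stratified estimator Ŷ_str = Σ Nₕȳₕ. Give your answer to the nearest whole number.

17013

Var(Ŷ_str) = Σₕ Nₕ²(1 − fₕ)sₕ²/nₕ.
West: 15731²·(1 − 3931/15731)·1342/3931 = 6.3370599 × 10^7.
East: 14765²·(1 − 580/14765)·492.1/580 = 1.777003 × 10^8.
North: 7445²·(1 − 666/7445)·638.5/666 = 4.8385698 × 10^7.
Sum = 2.894566 × 10^8.
SE = √(2.894566 × 10^8) = 17013.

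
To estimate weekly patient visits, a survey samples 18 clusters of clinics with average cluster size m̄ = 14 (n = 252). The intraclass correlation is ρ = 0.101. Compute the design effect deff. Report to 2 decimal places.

deff = 1 + (14 − 1)·0.101 = 1 + 1.313 = 2.313.

2.31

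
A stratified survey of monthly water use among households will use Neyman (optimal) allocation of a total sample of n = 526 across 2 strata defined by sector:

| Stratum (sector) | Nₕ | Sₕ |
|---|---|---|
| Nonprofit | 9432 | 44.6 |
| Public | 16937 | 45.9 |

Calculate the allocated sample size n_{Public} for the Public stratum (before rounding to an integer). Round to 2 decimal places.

Neyman allocation: nₕ = n·NₕSₕ / Σⱼ NⱼSⱼ.
Σ NⱼSⱼ = 9432·44.6 + 16937·45.9 = 1.1980755 × 10^6.
n_{Public} = 526·16937·45.9 / (1.1980755 × 10^6) = 341.31.

341.31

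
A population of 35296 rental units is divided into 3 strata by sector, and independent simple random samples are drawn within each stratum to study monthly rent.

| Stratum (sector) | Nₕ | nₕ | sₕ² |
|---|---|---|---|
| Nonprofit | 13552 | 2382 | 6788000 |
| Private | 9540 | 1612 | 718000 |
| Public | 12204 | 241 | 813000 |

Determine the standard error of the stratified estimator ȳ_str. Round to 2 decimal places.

27.72

Var(ȳ_str) = Σₕ Wₕ²(1 − fₕ)sₕ²/nₕ with Wₕ = Nₕ/N, N = 35296.
Nonprofit: Wₕ = 0.38395286; term = 0.38395286²·(1 − 0.17576741)·6788000/2382 = 346.26266.
Private: Wₕ = 0.27028558; term = 0.27028558²·(1 − 0.16897275)·718000/1612 = 27.040856.
Public: Wₕ = 0.34576156; term = 0.34576156²·(1 − 0.01974762)·813000/241 = 395.3346.
Sum = 768.63812.
SE = √(768.63812) = 27.72.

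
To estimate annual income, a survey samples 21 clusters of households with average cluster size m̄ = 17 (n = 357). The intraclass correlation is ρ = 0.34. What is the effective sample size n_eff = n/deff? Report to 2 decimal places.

55.43

deff = 1 + (17 − 1)·0.34 = 1 + 5.44 = 6.44.
n_eff = 357 / 6.44 = 55.43.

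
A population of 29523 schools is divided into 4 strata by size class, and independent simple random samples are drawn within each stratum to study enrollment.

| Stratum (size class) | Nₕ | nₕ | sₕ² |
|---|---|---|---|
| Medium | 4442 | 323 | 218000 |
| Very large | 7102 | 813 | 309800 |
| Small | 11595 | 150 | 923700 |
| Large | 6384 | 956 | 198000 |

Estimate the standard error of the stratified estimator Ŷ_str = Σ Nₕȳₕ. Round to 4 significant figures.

Var(Ŷ_str) = Σₕ Nₕ²(1 − fₕ)sₕ²/nₕ.
Medium: 4442²·(1 − 323/4442)·218000/323 = 1.2348788 × 10^10.
Very large: 7102²·(1 − 813/7102)·309800/813 = 1.7019748 × 10^10.
Small: 11595²·(1 − 150/11595)·923700/150 = 8.17196 × 10^11.
Large: 6384²·(1 − 956/6384)·198000/956 = 7.1769516 × 10^9.
Sum = 8.5374149 × 10^11.
SE = √(8.5374149 × 10^11) = 924000.

924000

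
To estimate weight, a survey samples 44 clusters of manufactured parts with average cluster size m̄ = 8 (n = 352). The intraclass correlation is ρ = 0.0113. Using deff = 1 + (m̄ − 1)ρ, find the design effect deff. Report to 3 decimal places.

deff = 1 + (8 − 1)·0.0113 = 1 + 0.0791 = 1.0791.

1.079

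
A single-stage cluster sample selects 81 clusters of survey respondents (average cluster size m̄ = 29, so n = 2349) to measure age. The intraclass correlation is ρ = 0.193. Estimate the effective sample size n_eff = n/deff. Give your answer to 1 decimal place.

366.8

deff = 1 + (29 − 1)·0.193 = 1 + 5.404 = 6.404.
n_eff = 2349 / 6.404 = 366.8.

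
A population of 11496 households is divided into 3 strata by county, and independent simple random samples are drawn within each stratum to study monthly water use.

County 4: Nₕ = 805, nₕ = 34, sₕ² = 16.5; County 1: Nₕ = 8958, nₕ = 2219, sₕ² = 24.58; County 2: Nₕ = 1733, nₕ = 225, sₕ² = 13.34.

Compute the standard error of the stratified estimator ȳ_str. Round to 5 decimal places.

0.09226

Var(ȳ_str) = Σₕ Wₕ²(1 − fₕ)sₕ²/nₕ with Wₕ = Nₕ/N, N = 11496.
County 4: Wₕ = 0.07002436; term = 0.07002436²·(1 − 0.04223602)·16.5/34 = 0.0022790916.
County 1: Wₕ = 0.77922756; term = 0.77922756²·(1 − 0.24771154)·24.58/2219 = 0.0050598493.
County 2: Wₕ = 0.15074809; term = 0.15074809²·(1 − 0.12983266)·13.34/225 = 0.0011724105.
Sum = 0.0085113514.
SE = √(0.0085113514) = 0.09226.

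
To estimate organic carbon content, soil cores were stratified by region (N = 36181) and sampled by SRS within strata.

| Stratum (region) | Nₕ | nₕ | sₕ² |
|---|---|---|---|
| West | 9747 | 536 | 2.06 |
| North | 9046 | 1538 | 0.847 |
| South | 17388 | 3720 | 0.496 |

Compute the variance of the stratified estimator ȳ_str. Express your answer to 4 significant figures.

3.164 × 10^-4

Var(ȳ_str) = Σₕ Wₕ²(1 − fₕ)sₕ²/nₕ with Wₕ = Nₕ/N, N = 36181.
West: Wₕ = 0.26939554; term = 0.26939554²·(1 − 0.05499128)·2.06/536 = 2.63584 × 10^-4.
North: Wₕ = 0.25002073; term = 0.25002073²·(1 − 0.17001990)·0.847/1538 = 2.8572405 × 10^-5.
South: Wₕ = 0.48058373; term = 0.48058373²·(1 − 0.21394065)·0.496/3720 = 2.4206512 × 10^-5.
Sum = 3.1636292 × 10^-4.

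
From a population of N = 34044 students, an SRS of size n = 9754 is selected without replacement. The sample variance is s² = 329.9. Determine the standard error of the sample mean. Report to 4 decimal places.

Under SRS without replacement, Var(ȳ) = (1 − f)·s²/n with f = n/N = 9754/34044 = 0.28651157.
Var(ȳ) = (1 − 0.28651157)·329.9/9754 = 0.71348843·0.033822022 = 0.024131621.
SE(ȳ) = √(0.024131621) = 0.1553.

0.1553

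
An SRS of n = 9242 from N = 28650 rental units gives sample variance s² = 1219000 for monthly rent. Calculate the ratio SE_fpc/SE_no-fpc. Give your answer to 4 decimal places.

f = n/N = 9242/28650 = 0.32258290.
SE_no-fpc = √(s²/n) = 11.484679; SE_fpc = √((1−f)s²/n) = 9.4525057.
Ratio = √(1−f) = 0.82305352.

0.8231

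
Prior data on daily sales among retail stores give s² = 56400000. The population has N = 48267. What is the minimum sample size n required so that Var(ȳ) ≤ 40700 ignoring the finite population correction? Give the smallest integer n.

1386

Without fpc, n₀ = s²/D = 56400000/40700 = 1385.7494.
Rounding up, n = 1386.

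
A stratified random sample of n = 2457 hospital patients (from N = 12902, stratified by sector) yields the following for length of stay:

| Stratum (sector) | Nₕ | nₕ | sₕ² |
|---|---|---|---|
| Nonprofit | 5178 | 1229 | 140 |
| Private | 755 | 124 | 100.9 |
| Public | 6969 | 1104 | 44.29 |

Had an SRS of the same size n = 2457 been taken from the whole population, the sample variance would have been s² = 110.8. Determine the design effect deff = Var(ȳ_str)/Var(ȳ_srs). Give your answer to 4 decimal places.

0.7169

Var(ȳ_str) = Σ Wₕ²(1−fₕ)sₕ²/nₕ with Wₕ = Nₕ/12902:
  Nonprofit: (5178/12902)²·(1−1229/5178)·140/1229 = 0.013993014
  Private: (755/12902)²·(1−124/755)·100.9/124 = 0.0023287974
  Public: (6969/12902)²·(1−1104/6969)·44.29/1104 = 0.0098505621
  → Var(ȳ_str) = 0.026172374.
Var(ȳ_srs) = (1 − 2457/12902)·110.8/2457 = 0.036507829.
deff = 0.026172374 / 0.036507829 = 0.7169.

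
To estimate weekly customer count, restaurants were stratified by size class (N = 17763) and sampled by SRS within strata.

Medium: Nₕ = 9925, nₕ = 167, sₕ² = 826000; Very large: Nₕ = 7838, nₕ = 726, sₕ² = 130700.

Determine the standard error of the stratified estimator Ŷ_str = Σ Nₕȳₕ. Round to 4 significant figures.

699300

Var(Ŷ_str) = Σₕ Nₕ²(1 − fₕ)sₕ²/nₕ.
Medium: 9925²·(1 − 167/9925)·826000/167 = 4.7902139 × 10^11.
Very large: 7838²·(1 − 726/7838)·130700/726 = 1.003543 × 10^10.
Sum = 4.8905682 × 10^11.
SE = √(4.8905682 × 10^11) = 699300.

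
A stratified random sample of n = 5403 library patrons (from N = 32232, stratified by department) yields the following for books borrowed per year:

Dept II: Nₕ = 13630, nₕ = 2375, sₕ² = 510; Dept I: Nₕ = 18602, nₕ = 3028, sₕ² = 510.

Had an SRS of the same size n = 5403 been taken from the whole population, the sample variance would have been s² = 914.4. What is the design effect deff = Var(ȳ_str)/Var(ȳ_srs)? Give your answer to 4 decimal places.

Var(ȳ_str) = Σ Wₕ²(1−fₕ)sₕ²/nₕ with Wₕ = Nₕ/32232:
  Dept II: (13630/32232)²·(1−2375/13630)·510/2375 = 0.031708333
  Dept I: (18602/32232)²·(1−3028/18602)·510/3028 = 0.046967734
  → Var(ȳ_str) = 0.078676067.
Var(ȳ_srs) = (1 − 5403/32232)·914.4/5403 = 0.14086999.
deff = 0.078676067 / 0.14086999 = 0.5585.

0.5585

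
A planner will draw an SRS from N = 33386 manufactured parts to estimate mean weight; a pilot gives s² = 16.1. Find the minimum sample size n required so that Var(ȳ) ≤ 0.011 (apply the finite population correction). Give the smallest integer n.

Without fpc, n₀ = s²/D = 16.1/0.011 = 1463.6364.
With fpc, (1 − n/N)·s²/n ≤ D requires n ≥ n₀/(1 + n₀/N) = 1463.6364/(1 + 1463.6364/33386) = 1402.1657.
Rounding up, n = 1403.

1403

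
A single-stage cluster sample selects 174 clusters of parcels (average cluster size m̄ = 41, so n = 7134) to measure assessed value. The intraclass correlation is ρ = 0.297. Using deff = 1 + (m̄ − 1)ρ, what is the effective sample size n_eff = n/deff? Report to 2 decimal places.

deff = 1 + (41 − 1)·0.297 = 1 + 11.88 = 12.88.
n_eff = 7134 / 12.88 = 553.88.

553.88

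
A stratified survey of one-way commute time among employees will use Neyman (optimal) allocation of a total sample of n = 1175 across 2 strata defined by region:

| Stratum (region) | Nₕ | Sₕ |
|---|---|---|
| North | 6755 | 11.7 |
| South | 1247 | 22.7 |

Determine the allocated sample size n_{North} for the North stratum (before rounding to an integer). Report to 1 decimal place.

Neyman allocation: nₕ = n·NₕSₕ / Σⱼ NⱼSⱼ.
Σ NⱼSⱼ = 6755·11.7 + 1247·22.7 = 107340.4.
n_{North} = 1175·6755·11.7 / 107340.4 = 865.1.

865.1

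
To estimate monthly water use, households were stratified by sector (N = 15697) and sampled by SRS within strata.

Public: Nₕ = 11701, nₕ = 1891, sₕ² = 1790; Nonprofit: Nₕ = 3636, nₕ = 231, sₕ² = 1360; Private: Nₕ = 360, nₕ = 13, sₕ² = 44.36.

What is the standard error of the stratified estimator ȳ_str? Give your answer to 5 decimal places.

0.85938

Var(ȳ_str) = Σₕ Wₕ²(1 − fₕ)sₕ²/nₕ with Wₕ = Nₕ/N, N = 15697.
Public: Wₕ = 0.74542906; term = 0.74542906²·(1 − 0.16161012)·1790/1891 = 0.4409813.
Nonprofit: Wₕ = 0.23163662; term = 0.23163662²·(1 − 0.06353135)·1360/231 = 0.29582482.
Private: Wₕ = 0.02293432; term = 0.02293432²·(1 − 0.03611111)·44.36/13 = 0.001730003.
Sum = 0.73853612.
SE = √(0.73853612) = 0.85938.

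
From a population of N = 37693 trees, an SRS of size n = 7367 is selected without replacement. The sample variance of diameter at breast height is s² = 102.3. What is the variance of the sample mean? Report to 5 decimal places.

0.01117

Under SRS without replacement, Var(ȳ) = (1 − f)·s²/n with f = n/N = 7367/37693 = 0.19544743.
Var(ȳ) = (1 − 0.19544743)·102.3/7367 = 0.80455257·0.013886249 = 0.011172218.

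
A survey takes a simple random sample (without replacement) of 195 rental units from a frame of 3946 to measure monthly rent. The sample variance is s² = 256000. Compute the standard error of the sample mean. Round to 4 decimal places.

35.3263

Under SRS without replacement, Var(ȳ) = (1 − f)·s²/n with f = n/N = 195/3946 = 0.04941713.
Var(ȳ) = (1 − 0.04941713)·256000/195 = 0.95058287·1312.8205 = 1247.9447.
SE(ȳ) = √(1247.9447) = 35.3263.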